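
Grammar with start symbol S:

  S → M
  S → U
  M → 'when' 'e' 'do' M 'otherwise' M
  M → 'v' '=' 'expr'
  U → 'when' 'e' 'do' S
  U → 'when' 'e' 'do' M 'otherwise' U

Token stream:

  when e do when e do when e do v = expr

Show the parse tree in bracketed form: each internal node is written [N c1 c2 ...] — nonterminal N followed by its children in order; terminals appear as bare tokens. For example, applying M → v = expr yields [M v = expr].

[S [U when e do [S [U when e do [S [U when e do [S [M v = expr]]]]]]]]

S
U
when e do S
when e do U
when e do when e do S
when e do when e do U
when e do when e do when e do S
when e do when e do when e do M
when e do when e do when e do v = expr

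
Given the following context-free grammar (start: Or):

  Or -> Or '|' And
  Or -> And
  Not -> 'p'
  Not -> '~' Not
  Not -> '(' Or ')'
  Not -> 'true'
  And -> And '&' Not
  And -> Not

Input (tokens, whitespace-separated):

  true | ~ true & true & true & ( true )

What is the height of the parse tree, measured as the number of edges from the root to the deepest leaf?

[Or [Or [And [Not true]]] | [And [And [And [And [Not ~ [Not true]]] & [Not true]] & [Not true]] & [Not ( [Or [And [Not true]]] )]]]

7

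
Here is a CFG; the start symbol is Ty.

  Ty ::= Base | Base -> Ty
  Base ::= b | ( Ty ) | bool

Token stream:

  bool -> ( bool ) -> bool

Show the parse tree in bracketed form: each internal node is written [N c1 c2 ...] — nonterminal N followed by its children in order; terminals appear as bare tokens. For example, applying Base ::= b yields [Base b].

Ty
Base -> Ty
bool -> Ty
bool -> Base -> Ty
bool -> ( Ty ) -> Ty
bool -> ( Base ) -> Ty
bool -> ( bool ) -> Ty
bool -> ( bool ) -> Base
bool -> ( bool ) -> bool

[Ty [Base bool] -> [Ty [Base ( [Ty [Base bool]] )] -> [Ty [Base bool]]]]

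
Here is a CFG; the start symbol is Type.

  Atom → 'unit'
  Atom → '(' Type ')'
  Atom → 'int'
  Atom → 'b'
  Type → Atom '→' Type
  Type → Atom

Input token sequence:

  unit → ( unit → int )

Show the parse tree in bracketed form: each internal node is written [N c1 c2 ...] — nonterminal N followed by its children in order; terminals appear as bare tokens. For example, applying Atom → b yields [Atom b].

[Type [Atom unit] → [Type [Atom ( [Type [Atom unit] → [Type [Atom int]]] )]]]

Type
Atom → Type
unit → Type
unit → Atom
unit → ( Type )
unit → ( Atom → Type )
unit → ( unit → Type )
unit → ( unit → Atom )
unit → ( unit → int )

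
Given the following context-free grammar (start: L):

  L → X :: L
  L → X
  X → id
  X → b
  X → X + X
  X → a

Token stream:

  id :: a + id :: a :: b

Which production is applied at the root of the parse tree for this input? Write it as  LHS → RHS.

[L [X id] :: [L [X [X a] + [X id]] :: [L [X a] :: [L [X b]]]]]

L → X :: L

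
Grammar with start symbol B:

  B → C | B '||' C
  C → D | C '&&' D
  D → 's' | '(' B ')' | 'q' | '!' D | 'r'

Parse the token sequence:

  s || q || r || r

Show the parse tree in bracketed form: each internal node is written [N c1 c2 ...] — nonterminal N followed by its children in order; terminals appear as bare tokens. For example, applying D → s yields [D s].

B
B || C
B || C || C
B || C || C || C
C || C || C || C
D || C || C || C
s || C || C || C
s || D || C || C
s || q || C || C
s || q || D || C
s || q || r || C
s || q || r || D
s || q || r || r

[B [B [B [B [C [D s]]] || [C [D q]]] || [C [D r]]] || [C [D r]]]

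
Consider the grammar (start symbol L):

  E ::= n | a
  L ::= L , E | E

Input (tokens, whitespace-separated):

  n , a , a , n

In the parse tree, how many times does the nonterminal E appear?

4

[L [L [L [L [E n]] , [E a]] , [E a]] , [E n]]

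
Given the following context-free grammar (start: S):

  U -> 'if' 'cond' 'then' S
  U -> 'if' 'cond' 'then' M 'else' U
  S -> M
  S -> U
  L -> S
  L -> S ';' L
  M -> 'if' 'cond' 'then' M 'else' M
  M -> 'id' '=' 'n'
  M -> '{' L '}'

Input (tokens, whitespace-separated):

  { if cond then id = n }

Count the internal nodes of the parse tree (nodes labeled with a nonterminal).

[S [M { [L [S [U if cond then [S [M id = n]]]]] }]]

7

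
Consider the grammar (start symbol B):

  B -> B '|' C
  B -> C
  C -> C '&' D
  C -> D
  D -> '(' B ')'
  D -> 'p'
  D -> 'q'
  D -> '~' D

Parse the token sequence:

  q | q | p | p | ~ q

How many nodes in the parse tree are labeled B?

5

[B [B [B [B [B [C [D q]]] | [C [D q]]] | [C [D p]]] | [C [D p]]] | [C [D ~ [D q]]]]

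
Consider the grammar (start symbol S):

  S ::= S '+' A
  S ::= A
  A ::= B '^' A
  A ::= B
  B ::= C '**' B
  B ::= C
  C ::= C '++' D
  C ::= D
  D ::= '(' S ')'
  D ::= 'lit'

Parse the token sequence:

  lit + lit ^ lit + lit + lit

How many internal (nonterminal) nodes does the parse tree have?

24

[S [S [S [S [A [B [C [D lit]]]]] + [A [B [C [D lit]]] ^ [A [B [C [D lit]]]]]] + [A [B [C [D lit]]]]] + [A [B [C [D lit]]]]]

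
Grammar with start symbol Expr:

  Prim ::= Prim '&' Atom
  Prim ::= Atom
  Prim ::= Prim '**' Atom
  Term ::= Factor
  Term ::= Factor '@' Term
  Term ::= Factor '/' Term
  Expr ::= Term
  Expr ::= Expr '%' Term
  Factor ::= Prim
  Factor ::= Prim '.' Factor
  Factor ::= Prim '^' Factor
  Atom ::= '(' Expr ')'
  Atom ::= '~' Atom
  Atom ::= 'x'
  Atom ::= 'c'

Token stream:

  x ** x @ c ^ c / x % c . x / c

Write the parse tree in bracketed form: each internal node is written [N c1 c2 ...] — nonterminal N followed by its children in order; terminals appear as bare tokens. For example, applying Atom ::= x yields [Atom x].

[Expr [Expr [Term [Factor [Prim [Prim [Atom x]] ** [Atom x]]] @ [Term [Factor [Prim [Atom c]] ^ [Factor [Prim [Atom c]]]] / [Term [Factor [Prim [Atom x]]]]]]] % [Term [Factor [Prim [Atom c]] . [Factor [Prim [Atom x]]]] / [Term [Factor [Prim [Atom c]]]]]]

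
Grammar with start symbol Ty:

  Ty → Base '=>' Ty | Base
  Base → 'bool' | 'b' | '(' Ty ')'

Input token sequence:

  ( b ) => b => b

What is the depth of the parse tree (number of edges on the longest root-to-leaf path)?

4

[Ty [Base ( [Ty [Base b]] )] => [Ty [Base b] => [Ty [Base b]]]]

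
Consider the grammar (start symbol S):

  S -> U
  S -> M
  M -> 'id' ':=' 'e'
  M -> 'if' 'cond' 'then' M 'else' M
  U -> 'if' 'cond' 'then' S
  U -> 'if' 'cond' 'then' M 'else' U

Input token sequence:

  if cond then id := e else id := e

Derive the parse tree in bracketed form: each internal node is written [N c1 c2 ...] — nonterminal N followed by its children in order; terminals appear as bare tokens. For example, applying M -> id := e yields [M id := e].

S
M
if cond then M else M
if cond then id := e else M
if cond then id := e else id := e

[S [M if cond then [M id := e] else [M id := e]]]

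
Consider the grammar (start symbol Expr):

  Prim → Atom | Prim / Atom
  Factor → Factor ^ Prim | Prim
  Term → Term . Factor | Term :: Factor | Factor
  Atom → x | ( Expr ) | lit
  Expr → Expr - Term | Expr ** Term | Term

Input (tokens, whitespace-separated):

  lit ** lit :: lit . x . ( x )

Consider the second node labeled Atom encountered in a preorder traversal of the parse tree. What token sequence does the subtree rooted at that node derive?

[Expr [Expr [Term [Factor [Prim [Atom lit]]]]] ** [Term [Term [Term [Term [Factor [Prim [Atom lit]]]] :: [Factor [Prim [Atom lit]]]] . [Factor [Prim [Atom x]]]] . [Factor [Prim [Atom ( [Expr [Term [Factor [Prim [Atom x]]]]] )]]]]]

lit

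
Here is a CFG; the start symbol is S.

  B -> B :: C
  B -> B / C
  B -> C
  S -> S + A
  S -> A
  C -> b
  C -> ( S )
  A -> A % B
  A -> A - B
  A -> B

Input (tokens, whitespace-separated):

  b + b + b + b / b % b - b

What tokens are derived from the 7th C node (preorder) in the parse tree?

b

[S [S [S [S [A [B [C b]]]] + [A [B [C b]]]] + [A [B [C b]]]] + [A [A [A [B [B [C b]] / [C b]]] % [B [C b]]] - [B [C b]]]]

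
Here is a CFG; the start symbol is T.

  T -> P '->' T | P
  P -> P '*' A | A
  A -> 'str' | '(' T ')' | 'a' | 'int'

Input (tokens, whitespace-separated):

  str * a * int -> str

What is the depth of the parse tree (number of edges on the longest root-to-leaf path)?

[T [P [P [P [A str]] * [A a]] * [A int]] -> [T [P [A str]]]]

5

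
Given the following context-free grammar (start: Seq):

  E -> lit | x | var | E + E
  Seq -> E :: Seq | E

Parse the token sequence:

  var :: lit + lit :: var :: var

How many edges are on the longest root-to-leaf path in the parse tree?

5

[Seq [E var] :: [Seq [E [E lit] + [E lit]] :: [Seq [E var] :: [Seq [E var]]]]]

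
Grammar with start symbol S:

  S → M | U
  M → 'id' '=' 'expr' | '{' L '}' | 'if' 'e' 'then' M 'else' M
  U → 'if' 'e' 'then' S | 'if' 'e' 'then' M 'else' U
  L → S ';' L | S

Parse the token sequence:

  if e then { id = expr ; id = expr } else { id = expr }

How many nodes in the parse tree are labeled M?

6

[S [M if e then [M { [L [S [M id = expr]] ; [L [S [M id = expr]]]] }] else [M { [L [S [M id = expr]]] }]]]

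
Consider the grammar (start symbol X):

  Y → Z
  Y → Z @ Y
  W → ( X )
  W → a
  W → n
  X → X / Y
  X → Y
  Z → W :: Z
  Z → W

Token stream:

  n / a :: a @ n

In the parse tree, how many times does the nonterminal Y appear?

[X [X [Y [Z [W n]]]] / [Y [Z [W a] :: [Z [W a]]] @ [Y [Z [W n]]]]]

3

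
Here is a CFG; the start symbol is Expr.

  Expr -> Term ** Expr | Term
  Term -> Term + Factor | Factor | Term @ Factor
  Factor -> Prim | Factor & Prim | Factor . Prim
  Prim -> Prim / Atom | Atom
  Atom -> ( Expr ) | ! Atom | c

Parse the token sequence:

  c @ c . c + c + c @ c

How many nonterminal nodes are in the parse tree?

[Expr [Term [Term [Term [Term [Term [Factor [Prim [Atom c]]]] @ [Factor [Factor [Prim [Atom c]]] . [Prim [Atom c]]]] + [Factor [Prim [Atom c]]]] + [Factor [Prim [Atom c]]]] @ [Factor [Prim [Atom c]]]]]

24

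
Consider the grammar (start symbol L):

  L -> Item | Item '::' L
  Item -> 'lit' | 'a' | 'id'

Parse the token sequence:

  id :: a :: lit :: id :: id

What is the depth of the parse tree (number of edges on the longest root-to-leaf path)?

6

[L [Item id] :: [L [Item a] :: [L [Item lit] :: [L [Item id] :: [L [Item id]]]]]]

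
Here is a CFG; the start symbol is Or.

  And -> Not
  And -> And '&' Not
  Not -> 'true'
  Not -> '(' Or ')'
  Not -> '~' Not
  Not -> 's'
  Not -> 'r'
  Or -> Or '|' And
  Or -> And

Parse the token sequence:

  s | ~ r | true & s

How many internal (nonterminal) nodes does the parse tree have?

[Or [Or [Or [And [Not s]]] | [And [Not ~ [Not r]]]] | [And [And [Not true]] & [Not s]]]

12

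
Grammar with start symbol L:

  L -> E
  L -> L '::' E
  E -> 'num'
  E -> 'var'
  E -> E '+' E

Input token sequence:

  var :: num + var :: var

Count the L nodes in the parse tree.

3

[L [L [L [E var]] :: [E [E num] + [E var]]] :: [E var]]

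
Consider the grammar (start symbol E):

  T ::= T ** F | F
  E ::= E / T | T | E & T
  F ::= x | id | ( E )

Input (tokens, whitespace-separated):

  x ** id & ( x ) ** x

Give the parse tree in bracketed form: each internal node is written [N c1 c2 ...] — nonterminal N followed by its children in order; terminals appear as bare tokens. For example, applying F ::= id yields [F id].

[E [E [T [T [F x]] ** [F id]]] & [T [T [F ( [E [T [F x]]] )]] ** [F x]]]

E
E & T
T & T
T ** F & T
F ** F & T
x ** F & T
x ** id & T
x ** id & T ** F
x ** id & F ** F
x ** id & ( E ) ** F
x ** id & ( T ) ** F
x ** id & ( F ) ** F
x ** id & ( x ) ** F
x ** id & ( x ) ** x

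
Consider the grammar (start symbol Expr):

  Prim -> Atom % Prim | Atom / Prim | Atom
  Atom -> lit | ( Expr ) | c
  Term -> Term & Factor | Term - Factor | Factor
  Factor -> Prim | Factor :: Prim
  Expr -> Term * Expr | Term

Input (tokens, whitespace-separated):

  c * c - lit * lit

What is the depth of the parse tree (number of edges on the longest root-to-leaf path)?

[Expr [Term [Factor [Prim [Atom c]]]] * [Expr [Term [Term [Factor [Prim [Atom c]]]] - [Factor [Prim [Atom lit]]]] * [Expr [Term [Factor [Prim [Atom lit]]]]]]]

7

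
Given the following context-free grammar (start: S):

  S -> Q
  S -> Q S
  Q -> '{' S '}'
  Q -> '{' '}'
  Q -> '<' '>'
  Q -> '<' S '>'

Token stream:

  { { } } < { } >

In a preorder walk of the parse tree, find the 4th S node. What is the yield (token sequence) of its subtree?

{ }

[S [Q { [S [Q { }]] }] [S [Q < [S [Q { }]] >]]]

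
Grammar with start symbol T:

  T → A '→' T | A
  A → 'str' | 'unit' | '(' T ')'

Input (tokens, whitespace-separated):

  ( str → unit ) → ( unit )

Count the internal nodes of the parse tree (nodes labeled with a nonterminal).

10

[T [A ( [T [A str] → [T [A unit]]] )] → [T [A ( [T [A unit]] )]]]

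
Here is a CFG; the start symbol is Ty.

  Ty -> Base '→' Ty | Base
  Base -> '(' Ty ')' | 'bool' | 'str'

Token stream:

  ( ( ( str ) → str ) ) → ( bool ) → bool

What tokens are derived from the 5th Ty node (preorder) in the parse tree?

str

[Ty [Base ( [Ty [Base ( [Ty [Base ( [Ty [Base str]] )] → [Ty [Base str]]] )]] )] → [Ty [Base ( [Ty [Base bool]] )] → [Ty [Base bool]]]]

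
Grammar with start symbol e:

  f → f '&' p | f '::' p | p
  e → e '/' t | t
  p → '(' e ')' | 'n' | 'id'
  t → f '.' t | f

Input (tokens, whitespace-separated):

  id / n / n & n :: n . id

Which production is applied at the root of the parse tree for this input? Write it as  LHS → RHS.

e → e '/' t

[e [e [e [t [f [p id]]]] / [t [f [p n]]]] / [t [f [f [f [p n]] & [p n]] :: [p n]] . [t [f [p id]]]]]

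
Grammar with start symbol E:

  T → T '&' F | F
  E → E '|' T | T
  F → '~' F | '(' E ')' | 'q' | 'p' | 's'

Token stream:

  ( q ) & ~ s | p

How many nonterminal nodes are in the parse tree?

12

[E [E [T [T [F ( [E [T [F q]]] )]] & [F ~ [F s]]]] | [T [F p]]]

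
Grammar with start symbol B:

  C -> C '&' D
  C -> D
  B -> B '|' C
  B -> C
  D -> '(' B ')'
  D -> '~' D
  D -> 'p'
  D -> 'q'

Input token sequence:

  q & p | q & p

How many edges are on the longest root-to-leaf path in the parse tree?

[B [B [C [C [D q]] & [D p]]] | [C [C [D q]] & [D p]]]

5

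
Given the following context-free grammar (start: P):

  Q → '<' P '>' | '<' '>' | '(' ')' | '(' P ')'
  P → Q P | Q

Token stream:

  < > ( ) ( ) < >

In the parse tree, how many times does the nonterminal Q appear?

4

[P [Q < >] [P [Q ( )] [P [Q ( )] [P [Q < >]]]]]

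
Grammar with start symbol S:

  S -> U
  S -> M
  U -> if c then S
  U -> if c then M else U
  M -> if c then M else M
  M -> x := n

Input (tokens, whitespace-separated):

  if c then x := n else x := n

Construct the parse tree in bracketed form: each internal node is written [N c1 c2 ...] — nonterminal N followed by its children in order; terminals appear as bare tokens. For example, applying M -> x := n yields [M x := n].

[S [M if c then [M x := n] else [M x := n]]]

S
M
if c then M else M
if c then x := n else M
if c then x := n else x := n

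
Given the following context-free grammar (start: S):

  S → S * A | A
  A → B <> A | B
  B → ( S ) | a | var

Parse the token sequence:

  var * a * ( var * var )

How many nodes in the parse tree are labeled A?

[S [S [S [A [B var]]] * [A [B a]]] * [A [B ( [S [S [A [B var]]] * [A [B var]]] )]]]

5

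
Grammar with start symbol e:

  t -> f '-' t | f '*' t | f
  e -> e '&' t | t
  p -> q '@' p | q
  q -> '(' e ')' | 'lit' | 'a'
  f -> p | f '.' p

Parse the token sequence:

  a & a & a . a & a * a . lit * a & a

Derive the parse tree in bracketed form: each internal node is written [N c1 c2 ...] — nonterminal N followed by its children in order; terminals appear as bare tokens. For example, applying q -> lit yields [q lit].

[e [e [e [e [e [t [f [p [q a]]]]] & [t [f [p [q a]]]]] & [t [f [f [p [q a]]] . [p [q a]]]]] & [t [f [p [q a]]] * [t [f [f [p [q a]]] . [p [q lit]]] * [t [f [p [q a]]]]]]] & [t [f [p [q a]]]]]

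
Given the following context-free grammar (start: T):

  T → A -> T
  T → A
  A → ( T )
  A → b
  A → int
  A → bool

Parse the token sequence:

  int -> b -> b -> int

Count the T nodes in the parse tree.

[T [A int] -> [T [A b] -> [T [A b] -> [T [A int]]]]]

4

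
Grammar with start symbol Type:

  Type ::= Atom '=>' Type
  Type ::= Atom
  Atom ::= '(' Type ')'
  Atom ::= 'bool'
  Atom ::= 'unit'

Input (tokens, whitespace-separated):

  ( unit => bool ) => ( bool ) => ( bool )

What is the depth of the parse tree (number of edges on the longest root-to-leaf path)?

6

[Type [Atom ( [Type [Atom unit] => [Type [Atom bool]]] )] => [Type [Atom ( [Type [Atom bool]] )] => [Type [Atom ( [Type [Atom bool]] )]]]]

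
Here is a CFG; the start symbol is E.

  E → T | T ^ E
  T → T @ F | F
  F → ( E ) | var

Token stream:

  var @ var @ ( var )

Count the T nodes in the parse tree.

4

[E [T [T [T [F var]] @ [F var]] @ [F ( [E [T [F var]]] )]]]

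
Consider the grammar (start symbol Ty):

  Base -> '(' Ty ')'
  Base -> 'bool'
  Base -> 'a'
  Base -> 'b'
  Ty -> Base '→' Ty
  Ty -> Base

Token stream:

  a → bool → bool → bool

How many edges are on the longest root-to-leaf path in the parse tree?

[Ty [Base a] → [Ty [Base bool] → [Ty [Base bool] → [Ty [Base bool]]]]]

5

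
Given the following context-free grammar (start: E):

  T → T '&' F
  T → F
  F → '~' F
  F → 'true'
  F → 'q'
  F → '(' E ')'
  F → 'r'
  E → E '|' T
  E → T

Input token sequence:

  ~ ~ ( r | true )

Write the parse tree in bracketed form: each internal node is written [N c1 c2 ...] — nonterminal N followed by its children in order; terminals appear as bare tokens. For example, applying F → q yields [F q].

E
T
F
~ F
~ ~ F
~ ~ ( E )
~ ~ ( E | T )
~ ~ ( T | T )
~ ~ ( F | T )
~ ~ ( r | T )
~ ~ ( r | F )
~ ~ ( r | true )

[E [T [F ~ [F ~ [F ( [E [E [T [F r]]] | [T [F true]]] )]]]]]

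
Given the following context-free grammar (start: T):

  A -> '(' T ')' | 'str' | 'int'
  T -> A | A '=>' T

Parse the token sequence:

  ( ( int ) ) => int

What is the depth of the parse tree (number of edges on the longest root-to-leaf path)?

6

[T [A ( [T [A ( [T [A int]] )]] )] => [T [A int]]]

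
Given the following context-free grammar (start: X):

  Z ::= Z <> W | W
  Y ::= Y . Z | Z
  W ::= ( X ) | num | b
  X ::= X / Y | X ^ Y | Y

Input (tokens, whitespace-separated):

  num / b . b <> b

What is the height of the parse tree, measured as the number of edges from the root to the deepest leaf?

[X [X [Y [Z [W num]]]] / [Y [Y [Z [W b]]] . [Z [Z [W b]] <> [W b]]]]

5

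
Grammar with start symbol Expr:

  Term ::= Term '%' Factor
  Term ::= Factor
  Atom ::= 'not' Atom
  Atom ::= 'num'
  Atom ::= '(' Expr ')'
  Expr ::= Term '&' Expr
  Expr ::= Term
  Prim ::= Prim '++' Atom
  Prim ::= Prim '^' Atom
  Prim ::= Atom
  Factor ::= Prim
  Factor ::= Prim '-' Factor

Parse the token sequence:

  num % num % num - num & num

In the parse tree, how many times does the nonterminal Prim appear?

5

[Expr [Term [Term [Term [Factor [Prim [Atom num]]]] % [Factor [Prim [Atom num]]]] % [Factor [Prim [Atom num]] - [Factor [Prim [Atom num]]]]] & [Expr [Term [Factor [Prim [Atom num]]]]]]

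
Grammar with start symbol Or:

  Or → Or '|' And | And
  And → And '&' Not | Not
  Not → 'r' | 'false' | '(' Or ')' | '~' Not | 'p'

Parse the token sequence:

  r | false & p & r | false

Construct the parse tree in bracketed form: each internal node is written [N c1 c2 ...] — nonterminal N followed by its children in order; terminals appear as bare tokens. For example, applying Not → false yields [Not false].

Or
Or | And
Or | And | And
And | And | And
Not | And | And
r | And | And
r | And & Not | And
r | And & Not & Not | And
r | Not & Not & Not | And
r | false & Not & Not | And
r | false & p & Not | And
r | false & p & r | And
r | false & p & r | Not
r | false & p & r | false

[Or [Or [Or [And [Not r]]] | [And [And [And [Not false]] & [Not p]] & [Not r]]] | [And [Not false]]]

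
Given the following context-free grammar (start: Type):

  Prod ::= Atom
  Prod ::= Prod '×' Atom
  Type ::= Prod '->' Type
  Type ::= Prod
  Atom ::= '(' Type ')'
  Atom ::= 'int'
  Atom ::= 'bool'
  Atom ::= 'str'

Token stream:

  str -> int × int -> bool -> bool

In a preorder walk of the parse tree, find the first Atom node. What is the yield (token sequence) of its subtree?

[Type [Prod [Atom str]] -> [Type [Prod [Prod [Atom int]] × [Atom int]] -> [Type [Prod [Atom bool]] -> [Type [Prod [Atom bool]]]]]]

str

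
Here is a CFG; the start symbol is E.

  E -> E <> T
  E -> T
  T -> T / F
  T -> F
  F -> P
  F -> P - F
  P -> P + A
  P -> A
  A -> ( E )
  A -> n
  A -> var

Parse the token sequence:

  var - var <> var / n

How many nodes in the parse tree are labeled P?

[E [E [T [F [P [A var]] - [F [P [A var]]]]]] <> [T [T [F [P [A var]]]] / [F [P [A n]]]]]

4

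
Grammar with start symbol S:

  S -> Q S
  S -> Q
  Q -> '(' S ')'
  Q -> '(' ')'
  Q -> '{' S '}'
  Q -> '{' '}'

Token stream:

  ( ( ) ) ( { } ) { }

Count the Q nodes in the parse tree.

5

[S [Q ( [S [Q ( )]] )] [S [Q ( [S [Q { }]] )] [S [Q { }]]]]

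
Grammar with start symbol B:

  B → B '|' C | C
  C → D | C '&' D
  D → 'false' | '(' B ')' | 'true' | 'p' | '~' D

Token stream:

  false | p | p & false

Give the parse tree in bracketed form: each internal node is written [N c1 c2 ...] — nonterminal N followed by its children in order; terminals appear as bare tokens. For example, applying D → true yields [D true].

[B [B [B [C [D false]]] | [C [D p]]] | [C [C [D p]] & [D false]]]

B
B | C
B | C | C
C | C | C
D | C | C
false | C | C
false | D | C
false | p | C
false | p | C & D
false | p | D & D
false | p | p & D
false | p | p & false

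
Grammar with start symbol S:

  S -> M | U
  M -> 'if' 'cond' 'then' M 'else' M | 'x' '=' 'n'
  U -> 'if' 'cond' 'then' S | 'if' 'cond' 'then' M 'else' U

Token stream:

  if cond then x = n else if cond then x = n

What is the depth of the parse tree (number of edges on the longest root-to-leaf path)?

[S [U if cond then [M x = n] else [U if cond then [S [M x = n]]]]]

5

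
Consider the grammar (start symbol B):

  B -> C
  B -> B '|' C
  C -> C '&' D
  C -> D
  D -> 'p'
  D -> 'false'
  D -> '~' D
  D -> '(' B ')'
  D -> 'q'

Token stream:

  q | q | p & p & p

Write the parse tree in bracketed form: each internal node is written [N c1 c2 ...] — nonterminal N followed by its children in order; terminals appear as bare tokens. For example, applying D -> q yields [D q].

B
B | C
B | C | C
C | C | C
D | C | C
q | C | C
q | D | C
q | q | C
q | q | C & D
q | q | C & D & D
q | q | D & D & D
q | q | p & D & D
q | q | p & p & D
q | q | p & p & p

[B [B [B [C [D q]]] | [C [D q]]] | [C [C [C [D p]] & [D p]] & [D p]]]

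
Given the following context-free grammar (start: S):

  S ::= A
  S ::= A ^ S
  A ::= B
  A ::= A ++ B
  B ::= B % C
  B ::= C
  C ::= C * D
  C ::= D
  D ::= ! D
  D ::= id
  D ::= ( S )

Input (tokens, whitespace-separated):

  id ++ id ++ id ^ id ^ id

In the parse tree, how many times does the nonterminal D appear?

[S [A [A [A [B [C [D id]]]] ++ [B [C [D id]]]] ++ [B [C [D id]]]] ^ [S [A [B [C [D id]]]] ^ [S [A [B [C [D id]]]]]]]

5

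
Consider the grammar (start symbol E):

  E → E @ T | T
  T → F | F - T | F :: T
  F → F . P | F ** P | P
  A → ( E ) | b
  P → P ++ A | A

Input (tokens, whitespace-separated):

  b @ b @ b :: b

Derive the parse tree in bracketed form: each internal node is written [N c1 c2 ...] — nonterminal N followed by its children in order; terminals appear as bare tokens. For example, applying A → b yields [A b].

E
E @ T
E @ T @ T
T @ T @ T
F @ T @ T
P @ T @ T
A @ T @ T
b @ T @ T
b @ F @ T
b @ P @ T
b @ A @ T
b @ b @ T
b @ b @ F :: T
b @ b @ P :: T
b @ b @ A :: T
b @ b @ b :: T
b @ b @ b :: F
b @ b @ b :: P
b @ b @ b :: A
b @ b @ b :: b

[E [E [E [T [F [P [A b]]]]] @ [T [F [P [A b]]]]] @ [T [F [P [A b]]] :: [T [F [P [A b]]]]]]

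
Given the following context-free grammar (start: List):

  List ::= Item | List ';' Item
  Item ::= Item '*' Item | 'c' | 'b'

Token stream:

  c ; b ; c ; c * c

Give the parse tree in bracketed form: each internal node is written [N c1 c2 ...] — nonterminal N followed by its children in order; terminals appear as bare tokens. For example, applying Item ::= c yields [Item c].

List
List ; Item
List ; Item ; Item
List ; Item ; Item ; Item
Item ; Item ; Item ; Item
c ; Item ; Item ; Item
c ; b ; Item ; Item
c ; b ; c ; Item
c ; b ; c ; Item * Item
c ; b ; c ; c * Item
c ; b ; c ; c * c

[List [List [List [List [Item c]] ; [Item b]] ; [Item c]] ; [Item [Item c] * [Item c]]]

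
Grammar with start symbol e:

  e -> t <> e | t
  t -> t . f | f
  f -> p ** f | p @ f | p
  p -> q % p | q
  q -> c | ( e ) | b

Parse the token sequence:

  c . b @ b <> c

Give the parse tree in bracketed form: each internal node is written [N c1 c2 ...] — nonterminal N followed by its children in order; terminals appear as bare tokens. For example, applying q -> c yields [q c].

e
t <> e
t . f <> e
f . f <> e
p . f <> e
q . f <> e
c . f <> e
c . p @ f <> e
c . q @ f <> e
c . b @ f <> e
c . b @ p <> e
c . b @ q <> e
c . b @ b <> e
c . b @ b <> t
c . b @ b <> f
c . b @ b <> p
c . b @ b <> q
c . b @ b <> c

[e [t [t [f [p [q c]]]] . [f [p [q b]] @ [f [p [q b]]]]] <> [e [t [f [p [q c]]]]]]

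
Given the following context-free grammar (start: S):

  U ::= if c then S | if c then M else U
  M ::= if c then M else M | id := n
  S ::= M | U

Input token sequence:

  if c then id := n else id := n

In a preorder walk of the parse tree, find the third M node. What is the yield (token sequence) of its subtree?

id := n

[S [M if c then [M id := n] else [M id := n]]]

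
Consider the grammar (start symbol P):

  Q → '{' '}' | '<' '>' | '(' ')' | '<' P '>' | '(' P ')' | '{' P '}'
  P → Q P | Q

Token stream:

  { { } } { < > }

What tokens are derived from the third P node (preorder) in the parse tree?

{ < > }

[P [Q { [P [Q { }]] }] [P [Q { [P [Q < >]] }]]]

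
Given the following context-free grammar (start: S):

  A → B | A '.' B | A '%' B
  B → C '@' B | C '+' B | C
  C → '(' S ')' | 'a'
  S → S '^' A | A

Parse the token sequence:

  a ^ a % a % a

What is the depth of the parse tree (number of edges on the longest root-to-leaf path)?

[S [S [A [B [C a]]]] ^ [A [A [A [B [C a]]] % [B [C a]]] % [B [C a]]]]

6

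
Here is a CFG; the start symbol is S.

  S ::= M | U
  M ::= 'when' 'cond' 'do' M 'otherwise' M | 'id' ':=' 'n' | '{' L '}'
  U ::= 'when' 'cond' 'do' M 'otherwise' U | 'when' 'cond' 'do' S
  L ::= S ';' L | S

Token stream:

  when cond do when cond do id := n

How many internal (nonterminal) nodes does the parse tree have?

[S [U when cond do [S [U when cond do [S [M id := n]]]]]]

6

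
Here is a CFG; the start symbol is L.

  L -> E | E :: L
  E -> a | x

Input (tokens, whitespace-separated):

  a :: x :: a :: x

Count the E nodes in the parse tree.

[L [E a] :: [L [E x] :: [L [E a] :: [L [E x]]]]]

4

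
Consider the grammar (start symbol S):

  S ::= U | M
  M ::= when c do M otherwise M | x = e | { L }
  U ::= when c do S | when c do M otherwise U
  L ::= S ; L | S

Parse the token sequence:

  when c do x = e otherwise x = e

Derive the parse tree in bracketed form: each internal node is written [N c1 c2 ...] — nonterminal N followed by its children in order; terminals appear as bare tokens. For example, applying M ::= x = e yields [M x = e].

S
M
when c do M otherwise M
when c do x = e otherwise M
when c do x = e otherwise x = e

[S [M when c do [M x = e] otherwise [M x = e]]]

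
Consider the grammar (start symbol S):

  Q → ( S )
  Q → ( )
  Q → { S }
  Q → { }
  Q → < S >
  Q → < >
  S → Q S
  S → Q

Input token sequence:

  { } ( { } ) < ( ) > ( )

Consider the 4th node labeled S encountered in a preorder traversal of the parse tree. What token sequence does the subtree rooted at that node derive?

< ( ) > ( )

[S [Q { }] [S [Q ( [S [Q { }]] )] [S [Q < [S [Q ( )]] >] [S [Q ( )]]]]]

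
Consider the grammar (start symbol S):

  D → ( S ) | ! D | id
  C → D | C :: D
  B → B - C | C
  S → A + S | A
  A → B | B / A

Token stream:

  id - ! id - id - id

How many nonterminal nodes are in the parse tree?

15

[S [A [B [B [B [B [C [D id]]] - [C [D ! [D id]]]] - [C [D id]]] - [C [D id]]]]]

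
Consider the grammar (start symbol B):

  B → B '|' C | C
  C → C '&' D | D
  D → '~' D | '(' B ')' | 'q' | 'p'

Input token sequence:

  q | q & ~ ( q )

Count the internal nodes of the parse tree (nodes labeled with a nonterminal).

[B [B [C [D q]]] | [C [C [D q]] & [D ~ [D ( [B [C [D q]]] )]]]]

12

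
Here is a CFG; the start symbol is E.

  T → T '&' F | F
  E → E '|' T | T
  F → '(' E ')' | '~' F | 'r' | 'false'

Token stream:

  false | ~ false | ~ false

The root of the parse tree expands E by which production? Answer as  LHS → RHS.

[E [E [E [T [F false]]] | [T [F ~ [F false]]]] | [T [F ~ [F false]]]]

E → E '|' T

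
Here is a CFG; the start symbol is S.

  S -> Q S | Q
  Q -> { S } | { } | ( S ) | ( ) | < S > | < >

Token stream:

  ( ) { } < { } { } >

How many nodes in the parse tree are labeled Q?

5

[S [Q ( )] [S [Q { }] [S [Q < [S [Q { }] [S [Q { }]]] >]]]]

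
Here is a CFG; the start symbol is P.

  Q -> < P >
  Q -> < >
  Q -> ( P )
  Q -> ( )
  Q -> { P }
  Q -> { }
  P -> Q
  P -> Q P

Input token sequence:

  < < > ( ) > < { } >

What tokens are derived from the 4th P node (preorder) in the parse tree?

< { } >

[P [Q < [P [Q < >] [P [Q ( )]]] >] [P [Q < [P [Q { }]] >]]]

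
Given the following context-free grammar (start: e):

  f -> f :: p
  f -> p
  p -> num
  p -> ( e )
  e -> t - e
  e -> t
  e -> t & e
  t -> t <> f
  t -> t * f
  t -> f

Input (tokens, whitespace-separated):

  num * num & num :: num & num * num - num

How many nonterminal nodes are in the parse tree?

24

[e [t [t [f [p num]]] * [f [p num]]] & [e [t [f [f [p num]] :: [p num]]] & [e [t [t [f [p num]]] * [f [p num]]] - [e [t [f [p num]]]]]]]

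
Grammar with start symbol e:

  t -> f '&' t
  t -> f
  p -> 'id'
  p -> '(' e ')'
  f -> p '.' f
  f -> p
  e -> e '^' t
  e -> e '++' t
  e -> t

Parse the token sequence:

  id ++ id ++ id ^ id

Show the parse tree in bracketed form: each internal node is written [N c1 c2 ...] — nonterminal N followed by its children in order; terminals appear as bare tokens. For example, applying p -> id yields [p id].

[e [e [e [e [t [f [p id]]]] ++ [t [f [p id]]]] ++ [t [f [p id]]]] ^ [t [f [p id]]]]

e
e ^ t
e ++ t ^ t
e ++ t ++ t ^ t
t ++ t ++ t ^ t
f ++ t ++ t ^ t
p ++ t ++ t ^ t
id ++ t ++ t ^ t
id ++ f ++ t ^ t
id ++ p ++ t ^ t
id ++ id ++ t ^ t
id ++ id ++ f ^ t
id ++ id ++ p ^ t
id ++ id ++ id ^ t
id ++ id ++ id ^ f
id ++ id ++ id ^ p
id ++ id ++ id ^ id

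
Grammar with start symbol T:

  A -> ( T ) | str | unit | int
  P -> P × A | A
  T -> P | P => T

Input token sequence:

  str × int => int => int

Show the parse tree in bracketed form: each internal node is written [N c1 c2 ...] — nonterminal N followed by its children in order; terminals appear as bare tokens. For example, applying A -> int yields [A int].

T
P => T
P × A => T
A × A => T
str × A => T
str × int => T
str × int => P => T
str × int => A => T
str × int => int => T
str × int => int => P
str × int => int => A
str × int => int => int

[T [P [P [A str]] × [A int]] => [T [P [A int]] => [T [P [A int]]]]]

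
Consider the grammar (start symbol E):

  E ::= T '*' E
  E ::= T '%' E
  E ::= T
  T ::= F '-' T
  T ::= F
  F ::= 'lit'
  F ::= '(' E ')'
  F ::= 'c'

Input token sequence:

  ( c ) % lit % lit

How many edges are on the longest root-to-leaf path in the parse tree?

[E [T [F ( [E [T [F c]]] )]] % [E [T [F lit]] % [E [T [F lit]]]]]

6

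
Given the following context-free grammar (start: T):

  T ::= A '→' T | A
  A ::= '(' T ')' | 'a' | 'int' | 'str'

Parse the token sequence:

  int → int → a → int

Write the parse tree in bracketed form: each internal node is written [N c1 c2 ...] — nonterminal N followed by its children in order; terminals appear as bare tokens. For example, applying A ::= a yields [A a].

[T [A int] → [T [A int] → [T [A a] → [T [A int]]]]]

T
A → T
int → T
int → A → T
int → int → T
int → int → A → T
int → int → a → T
int → int → a → A
int → int → a → int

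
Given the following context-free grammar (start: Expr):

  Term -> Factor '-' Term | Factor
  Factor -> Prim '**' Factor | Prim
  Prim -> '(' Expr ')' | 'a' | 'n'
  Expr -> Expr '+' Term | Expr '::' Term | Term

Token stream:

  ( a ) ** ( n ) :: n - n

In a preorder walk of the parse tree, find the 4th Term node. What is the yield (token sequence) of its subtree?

n - n

[Expr [Expr [Term [Factor [Prim ( [Expr [Term [Factor [Prim a]]]] )] ** [Factor [Prim ( [Expr [Term [Factor [Prim n]]]] )]]]]] :: [Term [Factor [Prim n]] - [Term [Factor [Prim n]]]]]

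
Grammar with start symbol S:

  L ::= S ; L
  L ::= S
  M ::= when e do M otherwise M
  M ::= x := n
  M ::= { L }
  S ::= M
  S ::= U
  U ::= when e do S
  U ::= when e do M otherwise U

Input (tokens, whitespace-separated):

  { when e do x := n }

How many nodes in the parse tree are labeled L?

[S [M { [L [S [U when e do [S [M x := n]]]]] }]]

1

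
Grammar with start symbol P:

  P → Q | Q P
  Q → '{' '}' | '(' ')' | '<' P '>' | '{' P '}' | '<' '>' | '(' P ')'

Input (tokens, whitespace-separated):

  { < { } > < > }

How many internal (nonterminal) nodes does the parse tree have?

8

[P [Q { [P [Q < [P [Q { }]] >] [P [Q < >]]] }]]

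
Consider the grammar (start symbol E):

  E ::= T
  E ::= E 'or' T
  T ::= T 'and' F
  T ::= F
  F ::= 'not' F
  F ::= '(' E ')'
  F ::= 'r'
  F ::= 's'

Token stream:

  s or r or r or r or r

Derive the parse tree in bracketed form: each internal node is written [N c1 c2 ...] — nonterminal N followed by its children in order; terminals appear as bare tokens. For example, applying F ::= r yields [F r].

[E [E [E [E [E [T [F s]]] or [T [F r]]] or [T [F r]]] or [T [F r]]] or [T [F r]]]

E
E or T
E or T or T
E or T or T or T
E or T or T or T or T
T or T or T or T or T
F or T or T or T or T
s or T or T or T or T
s or F or T or T or T
s or r or T or T or T
s or r or F or T or T
s or r or r or T or T
s or r or r or F or T
s or r or r or r or T
s or r or r or r or F
s or r or r or r or r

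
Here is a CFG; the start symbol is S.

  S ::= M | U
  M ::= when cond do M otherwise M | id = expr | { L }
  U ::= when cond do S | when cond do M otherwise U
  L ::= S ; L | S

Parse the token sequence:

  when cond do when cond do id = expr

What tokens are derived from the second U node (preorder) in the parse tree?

[S [U when cond do [S [U when cond do [S [M id = expr]]]]]]

when cond do id = expr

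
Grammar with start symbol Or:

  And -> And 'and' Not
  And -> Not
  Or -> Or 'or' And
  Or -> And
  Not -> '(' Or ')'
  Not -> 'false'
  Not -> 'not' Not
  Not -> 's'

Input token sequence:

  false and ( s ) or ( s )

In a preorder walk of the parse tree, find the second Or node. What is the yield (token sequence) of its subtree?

false and ( s )

[Or [Or [And [And [Not false]] and [Not ( [Or [And [Not s]]] )]]] or [And [Not ( [Or [And [Not s]]] )]]]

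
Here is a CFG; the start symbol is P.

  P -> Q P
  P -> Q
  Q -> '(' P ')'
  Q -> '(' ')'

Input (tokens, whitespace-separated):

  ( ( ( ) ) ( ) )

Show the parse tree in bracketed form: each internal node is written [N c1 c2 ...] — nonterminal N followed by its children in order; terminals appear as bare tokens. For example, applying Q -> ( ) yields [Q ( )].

P
Q
( P )
( Q P )
( ( P ) P )
( ( Q ) P )
( ( ( ) ) P )
( ( ( ) ) Q )
( ( ( ) ) ( ) )

[P [Q ( [P [Q ( [P [Q ( )]] )] [P [Q ( )]]] )]]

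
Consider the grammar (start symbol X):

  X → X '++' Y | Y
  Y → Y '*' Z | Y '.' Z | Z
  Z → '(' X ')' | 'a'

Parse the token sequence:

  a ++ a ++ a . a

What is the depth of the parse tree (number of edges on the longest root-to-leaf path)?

[X [X [X [Y [Z a]]] ++ [Y [Z a]]] ++ [Y [Y [Z a]] . [Z a]]]

5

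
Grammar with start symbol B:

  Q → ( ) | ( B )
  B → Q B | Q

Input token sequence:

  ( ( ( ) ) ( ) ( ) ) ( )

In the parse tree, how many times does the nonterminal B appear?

6

[B [Q ( [B [Q ( [B [Q ( )]] )] [B [Q ( )] [B [Q ( )]]]] )] [B [Q ( )]]]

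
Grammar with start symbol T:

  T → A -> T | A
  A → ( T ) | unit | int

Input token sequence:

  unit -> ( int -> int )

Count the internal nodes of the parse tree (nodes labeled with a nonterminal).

[T [A unit] -> [T [A ( [T [A int] -> [T [A int]]] )]]]

8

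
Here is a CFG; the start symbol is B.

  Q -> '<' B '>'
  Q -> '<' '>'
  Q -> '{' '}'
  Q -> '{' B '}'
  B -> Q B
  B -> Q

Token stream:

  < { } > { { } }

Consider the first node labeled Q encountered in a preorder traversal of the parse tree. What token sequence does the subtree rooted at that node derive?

< { } >

[B [Q < [B [Q { }]] >] [B [Q { [B [Q { }]] }]]]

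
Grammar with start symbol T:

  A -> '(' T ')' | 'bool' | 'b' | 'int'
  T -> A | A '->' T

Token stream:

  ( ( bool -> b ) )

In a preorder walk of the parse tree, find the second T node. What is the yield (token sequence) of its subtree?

[T [A ( [T [A ( [T [A bool] -> [T [A b]]] )]] )]]

( bool -> b )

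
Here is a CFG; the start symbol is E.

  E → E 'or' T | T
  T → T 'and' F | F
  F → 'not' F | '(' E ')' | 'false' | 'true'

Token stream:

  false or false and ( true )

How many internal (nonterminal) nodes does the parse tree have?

[E [E [T [F false]]] or [T [T [F false]] and [F ( [E [T [F true]]] )]]]

11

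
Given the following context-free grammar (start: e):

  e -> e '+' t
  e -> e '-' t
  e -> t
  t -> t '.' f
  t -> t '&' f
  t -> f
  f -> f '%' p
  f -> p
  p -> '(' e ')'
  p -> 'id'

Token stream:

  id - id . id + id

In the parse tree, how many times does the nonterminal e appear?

[e [e [e [t [f [p id]]]] - [t [t [f [p id]]] . [f [p id]]]] + [t [f [p id]]]]

3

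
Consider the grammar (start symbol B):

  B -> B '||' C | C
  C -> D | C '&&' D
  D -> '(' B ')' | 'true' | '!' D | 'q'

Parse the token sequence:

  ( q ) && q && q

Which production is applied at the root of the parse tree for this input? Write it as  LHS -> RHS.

[B [C [C [C [D ( [B [C [D q]]] )]] && [D q]] && [D q]]]

B -> C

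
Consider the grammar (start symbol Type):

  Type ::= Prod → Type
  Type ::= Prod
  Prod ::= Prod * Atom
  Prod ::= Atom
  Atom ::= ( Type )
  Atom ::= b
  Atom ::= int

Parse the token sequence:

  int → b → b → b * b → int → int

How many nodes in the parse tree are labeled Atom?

[Type [Prod [Atom int]] → [Type [Prod [Atom b]] → [Type [Prod [Atom b]] → [Type [Prod [Prod [Atom b]] * [Atom b]] → [Type [Prod [Atom int]] → [Type [Prod [Atom int]]]]]]]]

7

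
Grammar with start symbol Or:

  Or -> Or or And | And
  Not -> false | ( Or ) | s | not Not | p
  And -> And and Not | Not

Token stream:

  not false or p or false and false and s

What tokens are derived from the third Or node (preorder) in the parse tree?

[Or [Or [Or [And [Not not [Not false]]]] or [And [Not p]]] or [And [And [And [Not false]] and [Not false]] and [Not s]]]

not false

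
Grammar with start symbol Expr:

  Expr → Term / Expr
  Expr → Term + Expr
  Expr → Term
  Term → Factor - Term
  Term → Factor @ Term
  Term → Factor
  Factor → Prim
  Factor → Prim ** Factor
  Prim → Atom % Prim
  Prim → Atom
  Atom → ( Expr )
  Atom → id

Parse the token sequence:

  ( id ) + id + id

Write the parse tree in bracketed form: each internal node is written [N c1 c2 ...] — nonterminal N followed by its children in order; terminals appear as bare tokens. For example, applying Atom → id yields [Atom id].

Expr
Term + Expr
Factor + Expr
Prim + Expr
Atom + Expr
( Expr ) + Expr
( Term ) + Expr
( Factor ) + Expr
( Prim ) + Expr
( Atom ) + Expr
( id ) + Expr
( id ) + Term + Expr
( id ) + Factor + Expr
( id ) + Prim + Expr
( id ) + Atom + Expr
( id ) + id + Expr
( id ) + id + Term
( id ) + id + Factor
( id ) + id + Prim
( id ) + id + Atom
( id ) + id + id

[Expr [Term [Factor [Prim [Atom ( [Expr [Term [Factor [Prim [Atom id]]]]] )]]]] + [Expr [Term [Factor [Prim [Atom id]]]] + [Expr [Term [Factor [Prim [Atom id]]]]]]]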